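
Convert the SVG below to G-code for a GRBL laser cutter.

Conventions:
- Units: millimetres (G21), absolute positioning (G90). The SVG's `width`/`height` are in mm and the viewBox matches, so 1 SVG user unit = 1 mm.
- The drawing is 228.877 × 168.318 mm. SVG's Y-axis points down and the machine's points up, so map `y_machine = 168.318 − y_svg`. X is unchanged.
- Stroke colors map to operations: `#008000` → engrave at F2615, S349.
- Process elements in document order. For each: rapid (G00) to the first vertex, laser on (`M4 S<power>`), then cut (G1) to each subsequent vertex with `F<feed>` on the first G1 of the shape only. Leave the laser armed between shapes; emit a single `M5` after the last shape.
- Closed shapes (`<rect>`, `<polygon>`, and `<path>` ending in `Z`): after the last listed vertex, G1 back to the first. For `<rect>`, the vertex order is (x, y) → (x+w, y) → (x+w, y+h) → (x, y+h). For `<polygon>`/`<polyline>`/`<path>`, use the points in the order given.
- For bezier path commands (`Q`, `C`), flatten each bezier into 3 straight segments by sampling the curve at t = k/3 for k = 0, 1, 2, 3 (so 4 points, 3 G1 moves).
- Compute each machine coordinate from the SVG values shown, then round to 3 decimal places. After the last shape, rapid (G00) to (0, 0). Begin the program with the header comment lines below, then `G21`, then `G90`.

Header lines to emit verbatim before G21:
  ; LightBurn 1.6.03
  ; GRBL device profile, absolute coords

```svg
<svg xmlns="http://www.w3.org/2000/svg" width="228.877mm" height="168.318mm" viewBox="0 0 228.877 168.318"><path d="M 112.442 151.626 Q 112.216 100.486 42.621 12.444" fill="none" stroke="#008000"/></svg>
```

; LightBurn 1.6.03
; GRBL device profile, absolute coords
G21
G90
G00 X112.442 Y16.692
M4 S349
G1 X104.584 Y54.886 F2615
G1 X81.310 Y101.280
G1 X42.621 Y155.874
M5
G00 X0.000 Y0.000

Since the viewBox matches the mm dimensions, user units are millimetres directly. The only transform is the Y-flip y_m = 168.318 − y_svg.

Shape 1 is a quadratic bezier drawn with `<path>`. Its stroke #008000 means engrave at S349, F2615. After flipping Y the toolpath is (112.442,16.692) → (104.584,54.886) → (81.310,101.280) → (42.621,155.874).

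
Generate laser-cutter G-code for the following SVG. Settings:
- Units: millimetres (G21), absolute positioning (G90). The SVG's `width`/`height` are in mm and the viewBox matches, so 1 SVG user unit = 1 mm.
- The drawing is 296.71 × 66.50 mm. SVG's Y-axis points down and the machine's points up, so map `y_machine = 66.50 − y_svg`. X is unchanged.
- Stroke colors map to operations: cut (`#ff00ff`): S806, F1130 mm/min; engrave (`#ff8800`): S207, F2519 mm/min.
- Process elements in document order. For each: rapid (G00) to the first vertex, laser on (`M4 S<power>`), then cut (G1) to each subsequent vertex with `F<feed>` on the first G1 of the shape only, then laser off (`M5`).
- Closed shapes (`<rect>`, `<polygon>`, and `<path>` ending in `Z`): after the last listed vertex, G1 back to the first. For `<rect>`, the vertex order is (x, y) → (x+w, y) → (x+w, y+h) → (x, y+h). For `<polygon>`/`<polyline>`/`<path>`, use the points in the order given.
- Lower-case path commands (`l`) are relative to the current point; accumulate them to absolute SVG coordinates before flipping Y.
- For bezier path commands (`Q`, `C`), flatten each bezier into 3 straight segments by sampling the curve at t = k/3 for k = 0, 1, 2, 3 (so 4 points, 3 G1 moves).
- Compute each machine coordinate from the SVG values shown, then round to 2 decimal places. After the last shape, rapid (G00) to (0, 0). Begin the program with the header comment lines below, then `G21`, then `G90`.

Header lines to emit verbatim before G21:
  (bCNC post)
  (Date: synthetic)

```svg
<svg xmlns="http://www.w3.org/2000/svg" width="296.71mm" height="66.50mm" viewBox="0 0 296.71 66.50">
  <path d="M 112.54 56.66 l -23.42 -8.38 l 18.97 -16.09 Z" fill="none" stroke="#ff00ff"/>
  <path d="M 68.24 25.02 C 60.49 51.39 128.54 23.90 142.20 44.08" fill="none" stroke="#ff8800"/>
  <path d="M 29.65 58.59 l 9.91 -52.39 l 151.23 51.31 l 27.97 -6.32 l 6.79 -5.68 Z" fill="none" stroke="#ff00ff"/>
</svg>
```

(bCNC post)
(Date: synthetic)
G21
G90
G00 X112.54 Y9.84
M4 S806
G1 X89.12 Y18.22 F1130
G1 X108.09 Y34.31
G1 X112.54 Y9.84
M5
G00 X68.24 Y41.48
M4 S207
G1 X80.93 Y29.30 F2519
G1 X115.23 Y30.47
G1 X142.20 Y22.42
M5
G00 X29.65 Y7.91
M4 S806
G1 X39.56 Y60.30 F1130
G1 X190.79 Y8.99
G1 X218.76 Y15.31
G1 X225.55 Y20.99
G1 X29.65 Y7.91
M5
G00 X0.00 Y0.00

viewBox `0 0 296.71 66.50` with mm width/height → 1 unit = 1 mm. Flip: y_m = 66.50 − y_svg.

**Shape 1** — `<path>` regular polygon, stroke `#ff00ff` → cut (S806, F1130). Machine vertices: (112.54,9.84) → (89.12,18.22) → (108.09,34.31) → (112.54,9.84). Closed: final G1 returns to the first vertex.

**Shape 2** — `<path>` cubic bezier, stroke `#ff8800` → engrave (S207, F2519). Control points (SVG): P0=(68.24,25.02), P1=(60.49,51.39), P2=(128.54,23.90), P3=(142.20,44.08); sampled at t=k/3. Machine vertices: (68.24,41.48) → (80.93,29.30) → (115.23,30.47) → (142.20,22.42). Open path.

**Shape 3** — `<path>` closed polygon, stroke `#ff00ff` → cut (S806, F1130). Machine vertices: (29.65,7.91) → (39.56,60.30) → (190.79,8.99) → (218.76,15.31) → (225.55,20.99) → (29.65,7.91). Closed: final G1 returns to the first vertex.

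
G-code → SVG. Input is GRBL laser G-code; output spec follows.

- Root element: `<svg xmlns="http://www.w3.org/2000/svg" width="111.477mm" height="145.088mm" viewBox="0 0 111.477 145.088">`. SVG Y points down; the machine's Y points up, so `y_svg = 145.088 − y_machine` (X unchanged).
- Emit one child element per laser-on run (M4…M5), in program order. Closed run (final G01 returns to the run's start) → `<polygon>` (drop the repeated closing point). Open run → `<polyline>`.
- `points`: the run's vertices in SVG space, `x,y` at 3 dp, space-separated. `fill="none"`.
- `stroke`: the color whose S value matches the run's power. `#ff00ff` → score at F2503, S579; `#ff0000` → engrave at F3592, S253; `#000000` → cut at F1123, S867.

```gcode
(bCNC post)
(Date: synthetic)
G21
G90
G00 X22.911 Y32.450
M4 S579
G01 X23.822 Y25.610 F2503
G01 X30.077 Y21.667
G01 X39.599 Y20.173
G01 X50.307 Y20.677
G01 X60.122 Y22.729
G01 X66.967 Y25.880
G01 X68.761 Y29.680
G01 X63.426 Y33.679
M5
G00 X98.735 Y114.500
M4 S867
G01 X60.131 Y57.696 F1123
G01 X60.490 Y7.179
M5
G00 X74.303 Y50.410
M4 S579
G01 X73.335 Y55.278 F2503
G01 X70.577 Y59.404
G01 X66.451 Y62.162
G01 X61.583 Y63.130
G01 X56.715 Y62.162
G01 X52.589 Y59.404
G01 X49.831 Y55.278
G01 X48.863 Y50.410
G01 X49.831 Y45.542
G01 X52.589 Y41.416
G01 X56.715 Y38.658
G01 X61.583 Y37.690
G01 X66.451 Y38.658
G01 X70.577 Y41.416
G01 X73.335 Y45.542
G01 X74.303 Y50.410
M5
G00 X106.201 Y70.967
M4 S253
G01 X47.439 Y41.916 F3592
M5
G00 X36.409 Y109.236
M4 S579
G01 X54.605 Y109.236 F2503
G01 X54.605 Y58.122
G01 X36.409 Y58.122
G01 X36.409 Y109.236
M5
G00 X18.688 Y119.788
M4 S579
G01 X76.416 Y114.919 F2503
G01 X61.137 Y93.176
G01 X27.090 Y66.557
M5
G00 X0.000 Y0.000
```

y_svg = 145.088 − y_m.

[1] S579→`#ff00ff` (score); open run; points: 22.911,112.638 23.822,119.478 30.077,123.421 39.599,124.915 50.307,124.411 60.122,122.359 66.967,119.208 68.761,115.408 63.426,111.409

[2] S867→`#000000` (cut); open run; points: 98.735,30.588 60.131,87.392 60.490,137.909

[3] S579→`#ff00ff` (score); closed run; points: 74.303,94.678 73.335,89.810 70.577,85.684 66.451,82.926 61.583,81.958 56.715,82.926 52.589,85.684 49.831,89.810 48.863,94.678 49.831,99.546 52.589,103.672 56.715,106.430 61.583,107.398 66.451,106.430 70.577,103.672 73.335,99.546

[4] S253→`#ff0000` (engrave); open run; points: 106.201,74.121 47.439,103.172

[5] S579→`#ff00ff` (score); closed run; points: 36.409,35.852 54.605,35.852 54.605,86.966 36.409,86.966

[6] S579→`#ff00ff` (score); open run; points: 18.688,25.300 76.416,30.169 61.137,51.912 27.090,78.531

<svg xmlns="http://www.w3.org/2000/svg" width="111.477mm" height="145.088mm" viewBox="0 0 111.477 145.088">
  <polyline points="22.911,112.638 23.822,119.478 30.077,123.421 39.599,124.915 50.307,124.411 60.122,122.359 66.967,119.208 68.761,115.408 63.426,111.409" fill="none" stroke="#ff00ff"/>
  <polyline points="98.735,30.588 60.131,87.392 60.490,137.909" fill="none" stroke="#000000"/>
  <polygon points="74.303,94.678 73.335,89.810 70.577,85.684 66.451,82.926 61.583,81.958 56.715,82.926 52.589,85.684 49.831,89.810 48.863,94.678 49.831,99.546 52.589,103.672 56.715,106.430 61.583,107.398 66.451,106.430 70.577,103.672 73.335,99.546" fill="none" stroke="#ff00ff"/>
  <polyline points="106.201,74.121 47.439,103.172" fill="none" stroke="#ff0000"/>
  <polygon points="36.409,35.852 54.605,35.852 54.605,86.966 36.409,86.966" fill="none" stroke="#ff00ff"/>
  <polyline points="18.688,25.300 76.416,30.169 61.137,51.912 27.090,78.531" fill="none" stroke="#ff00ff"/>
</svg>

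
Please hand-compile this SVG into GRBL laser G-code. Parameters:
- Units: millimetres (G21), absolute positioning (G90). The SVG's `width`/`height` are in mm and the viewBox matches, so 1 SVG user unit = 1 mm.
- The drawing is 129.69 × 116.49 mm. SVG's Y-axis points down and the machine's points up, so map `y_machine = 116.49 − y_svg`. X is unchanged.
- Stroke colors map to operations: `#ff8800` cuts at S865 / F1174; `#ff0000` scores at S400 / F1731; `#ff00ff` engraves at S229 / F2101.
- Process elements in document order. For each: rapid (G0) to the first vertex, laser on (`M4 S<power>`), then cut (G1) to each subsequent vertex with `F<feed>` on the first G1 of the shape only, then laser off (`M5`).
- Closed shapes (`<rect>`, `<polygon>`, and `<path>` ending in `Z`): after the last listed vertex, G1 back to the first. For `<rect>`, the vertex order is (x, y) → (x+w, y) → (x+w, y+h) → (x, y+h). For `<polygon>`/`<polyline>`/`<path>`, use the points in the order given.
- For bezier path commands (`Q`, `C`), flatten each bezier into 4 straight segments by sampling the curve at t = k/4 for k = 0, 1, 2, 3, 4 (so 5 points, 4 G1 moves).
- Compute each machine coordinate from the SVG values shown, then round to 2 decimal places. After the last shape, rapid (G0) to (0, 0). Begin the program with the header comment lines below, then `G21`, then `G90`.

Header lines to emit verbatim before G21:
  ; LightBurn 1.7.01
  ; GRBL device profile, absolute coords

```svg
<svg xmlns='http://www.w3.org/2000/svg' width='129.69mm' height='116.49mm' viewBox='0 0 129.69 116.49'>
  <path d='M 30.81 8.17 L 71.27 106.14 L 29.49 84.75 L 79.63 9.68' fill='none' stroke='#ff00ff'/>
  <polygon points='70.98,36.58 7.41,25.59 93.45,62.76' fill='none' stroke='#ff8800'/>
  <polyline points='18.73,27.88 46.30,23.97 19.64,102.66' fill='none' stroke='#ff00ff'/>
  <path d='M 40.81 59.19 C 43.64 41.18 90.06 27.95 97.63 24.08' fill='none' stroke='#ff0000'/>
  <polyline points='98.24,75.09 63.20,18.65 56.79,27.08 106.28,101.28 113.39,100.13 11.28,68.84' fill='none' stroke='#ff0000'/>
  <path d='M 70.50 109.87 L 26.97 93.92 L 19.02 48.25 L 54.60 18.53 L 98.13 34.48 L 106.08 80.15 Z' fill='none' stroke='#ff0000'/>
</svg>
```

1 u = 1 mm; y_m = 116.49 − y.

[1] `<path>` open polyline, #ff00ff→engrave S229 F2101: (30.81,108.32) → (71.27,10.35) → (29.49,31.74) → (79.63,106.81)

[2] `<polygon>` closed polygon, #ff8800→cut S865 F1174: (70.98,79.91) → (7.41,90.90) → (93.45,53.73) → (70.98,79.91) (closed)

[3] `<polyline>` open polyline, #ff00ff→engrave S229 F2101: (18.73,88.61) → (46.30,92.52) → (19.64,13.83)

[4] `<path>` cubic bezier, #ff0000→score S400 F1731: (40.81,57.30) → (49.82,69.84) → (67.44,80.16) → (85.96,87.82) → (97.63,92.41)

[5] `<polyline>` open polyline, #ff0000→score S400 F1731: (98.24,41.40) → (63.20,97.84) → (56.79,89.41) → (106.28,15.21) → (113.39,16.36) → (11.28,47.65)

[6] `<path>` regular polygon, #ff0000→score S400 F1731: (70.50,6.62) → (26.97,22.57) → (19.02,68.24) → (54.60,97.96) → (98.13,82.01) → (106.08,36.34) → (70.50,6.62) (closed)

; LightBurn 1.7.01
; GRBL device profile, absolute coords
G21
G90
G0 X30.81 Y108.32
M4 S229
G1 X71.27 Y10.35 F2101
G1 X29.49 Y31.74
G1 X79.63 Y106.81
M5
G0 X70.98 Y79.91
M4 S865
G1 X7.41 Y90.90 F1174
G1 X93.45 Y53.73
G1 X70.98 Y79.91
M5
G0 X18.73 Y88.61
M4 S229
G1 X46.30 Y92.52 F2101
G1 X19.64 Y13.83
M5
G0 X40.81 Y57.30
M4 S400
G1 X49.82 Y69.84 F1731
G1 X67.44 Y80.16
G1 X85.96 Y87.82
G1 X97.63 Y92.41
M5
G0 X98.24 Y41.40
M4 S400
G1 X63.20 Y97.84 F1731
G1 X56.79 Y89.41
G1 X106.28 Y15.21
G1 X113.39 Y16.36
G1 X11.28 Y47.65
M5
G0 X70.50 Y6.62
M4 S400
G1 X26.97 Y22.57 F1731
G1 X19.02 Y68.24
G1 X54.60 Y97.96
G1 X98.13 Y82.01
G1 X106.08 Y36.34
G1 X70.50 Y6.62
M5
G0 X0.00 Y0.00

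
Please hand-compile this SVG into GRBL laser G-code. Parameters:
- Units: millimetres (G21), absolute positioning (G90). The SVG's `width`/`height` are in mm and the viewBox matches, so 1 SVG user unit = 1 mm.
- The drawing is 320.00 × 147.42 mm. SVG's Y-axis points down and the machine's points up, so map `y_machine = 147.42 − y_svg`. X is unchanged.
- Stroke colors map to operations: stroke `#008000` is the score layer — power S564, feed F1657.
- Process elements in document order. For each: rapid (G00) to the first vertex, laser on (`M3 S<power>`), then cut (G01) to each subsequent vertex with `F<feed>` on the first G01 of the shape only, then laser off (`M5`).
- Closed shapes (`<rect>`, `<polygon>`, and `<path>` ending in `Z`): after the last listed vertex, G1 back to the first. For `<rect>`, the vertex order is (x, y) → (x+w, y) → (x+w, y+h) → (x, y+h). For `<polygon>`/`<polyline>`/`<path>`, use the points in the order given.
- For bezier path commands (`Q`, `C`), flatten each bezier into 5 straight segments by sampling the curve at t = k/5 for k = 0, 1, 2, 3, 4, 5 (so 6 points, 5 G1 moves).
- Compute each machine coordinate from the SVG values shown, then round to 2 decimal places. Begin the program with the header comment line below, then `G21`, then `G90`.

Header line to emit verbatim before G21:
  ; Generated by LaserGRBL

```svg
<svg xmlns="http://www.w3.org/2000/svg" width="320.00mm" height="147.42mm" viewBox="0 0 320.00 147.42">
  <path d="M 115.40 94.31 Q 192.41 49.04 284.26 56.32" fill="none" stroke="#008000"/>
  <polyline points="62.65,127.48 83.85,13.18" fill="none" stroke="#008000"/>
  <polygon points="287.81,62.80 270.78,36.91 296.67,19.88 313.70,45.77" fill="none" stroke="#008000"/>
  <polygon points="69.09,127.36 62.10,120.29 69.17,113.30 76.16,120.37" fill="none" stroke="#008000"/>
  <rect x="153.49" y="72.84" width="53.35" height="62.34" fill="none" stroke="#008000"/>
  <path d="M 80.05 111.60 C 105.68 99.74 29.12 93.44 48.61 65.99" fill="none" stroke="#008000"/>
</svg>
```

Since the viewBox matches the mm dimensions, user units are millimetres directly. The only transform is the Y-flip y_m = 147.42 − y_svg.

Shape 1 is a quadratic bezier drawn with `<path>`. Its stroke #008000 means score at S564, F1657. After flipping Y the toolpath is (115.40,53.11) → (146.80,69.12) → (179.38,80.92) → (213.15,88.52) → (248.11,91.91) → (284.26,91.10).

Shape 2 is a line segment drawn with `<polyline>`. Its stroke #008000 means score at S564, F1657. After flipping Y the toolpath is (62.65,19.94) → (83.85,134.24).

Shape 3 is a regular polygon drawn with `<polygon>`. Its stroke #008000 means score at S564, F1657. After flipping Y the toolpath is (287.81,84.62) → (270.78,110.51) → (296.67,127.54) → (313.70,101.65) → (287.81,84.62), returning to the start.

Shape 4 is a regular polygon drawn with `<polygon>`. Its stroke #008000 means score at S564, F1657. After flipping Y the toolpath is (69.09,20.06) → (62.10,27.13) → (69.17,34.12) → (76.16,27.05) → (69.09,20.06), returning to the start.

Shape 5 is a rectangle drawn with `<rect>`. Its stroke #008000 means score at S564, F1657. After flipping Y the toolpath is (153.49,74.58) → (206.84,74.58) → (206.84,12.24) → (153.49,12.24) → (153.49,74.58), returning to the start.

Shape 6 is a cubic bezier drawn with `<path>`. Its stroke #008000 means score at S564, F1657. After flipping Y the toolpath is (80.05,35.82) → (84.75,42.48) → (74.44,49.09) → (58.64,56.93) → (46.86,67.28) → (48.61,81.43).

; Generated by LaserGRBL
G21
G90
G00 X115.40 Y53.11
M3 S564
G01 X146.80 Y69.12 F1657
G01 X179.38 Y80.92
G01 X213.15 Y88.52
G01 X248.11 Y91.91
G01 X284.26 Y91.10
M5
G00 X62.65 Y19.94
M3 S564
G01 X83.85 Y134.24 F1657
M5
G00 X287.81 Y84.62
M3 S564
G01 X270.78 Y110.51 F1657
G01 X296.67 Y127.54
G01 X313.70 Y101.65
G01 X287.81 Y84.62
M5
G00 X69.09 Y20.06
M3 S564
G01 X62.10 Y27.13 F1657
G01 X69.17 Y34.12
G01 X76.16 Y27.05
G01 X69.09 Y20.06
M5
G00 X153.49 Y74.58
M3 S564
G01 X206.84 Y74.58 F1657
G01 X206.84 Y12.24
G01 X153.49 Y12.24
G01 X153.49 Y74.58
M5
G00 X80.05 Y35.82
M3 S564
G01 X84.75 Y42.48 F1657
G01 X74.44 Y49.09
G01 X58.64 Y56.93
G01 X46.86 Y67.28
G01 X48.61 Y81.43
M5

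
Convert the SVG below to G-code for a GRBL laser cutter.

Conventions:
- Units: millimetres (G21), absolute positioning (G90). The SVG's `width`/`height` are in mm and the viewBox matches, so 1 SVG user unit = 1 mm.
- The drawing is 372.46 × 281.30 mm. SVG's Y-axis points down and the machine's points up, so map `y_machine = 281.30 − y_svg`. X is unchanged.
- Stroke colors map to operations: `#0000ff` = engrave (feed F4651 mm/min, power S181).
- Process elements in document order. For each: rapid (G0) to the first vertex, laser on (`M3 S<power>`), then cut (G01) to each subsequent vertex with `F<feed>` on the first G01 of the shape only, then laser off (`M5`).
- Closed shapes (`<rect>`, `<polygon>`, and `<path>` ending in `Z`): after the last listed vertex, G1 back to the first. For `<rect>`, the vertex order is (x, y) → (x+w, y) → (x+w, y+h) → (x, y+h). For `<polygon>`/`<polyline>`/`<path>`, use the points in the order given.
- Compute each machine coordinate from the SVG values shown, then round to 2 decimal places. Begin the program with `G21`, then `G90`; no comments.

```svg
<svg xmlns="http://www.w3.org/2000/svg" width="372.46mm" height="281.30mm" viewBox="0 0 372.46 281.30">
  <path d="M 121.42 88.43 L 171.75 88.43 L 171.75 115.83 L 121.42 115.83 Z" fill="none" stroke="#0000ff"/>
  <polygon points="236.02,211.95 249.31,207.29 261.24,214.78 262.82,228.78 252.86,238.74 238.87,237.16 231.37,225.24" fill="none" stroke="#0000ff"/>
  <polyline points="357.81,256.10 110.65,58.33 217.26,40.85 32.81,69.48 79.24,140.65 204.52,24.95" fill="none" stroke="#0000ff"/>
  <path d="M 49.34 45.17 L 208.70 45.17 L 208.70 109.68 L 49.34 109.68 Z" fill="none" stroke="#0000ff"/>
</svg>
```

Since the viewBox matches the mm dimensions, user units are millimetres directly. The only transform is the Y-flip y_m = 281.30 − y_svg.

Shape 1 is a rectangle drawn with `<path>`. Its stroke #0000ff means engrave at S181, F4651. After flipping Y the toolpath is (121.42,192.87) → (171.75,192.87) → (171.75,165.47) → (121.42,165.47) → (121.42,192.87), returning to the start.

Shape 2 is a regular polygon drawn with `<polygon>`. Its stroke #0000ff means engrave at S181, F4651. After flipping Y the toolpath is (236.02,69.35) → (249.31,74.01) → (261.24,66.52) → (262.82,52.52) → (252.86,42.56) → (238.87,44.14) → (231.37,56.06) → (236.02,69.35), returning to the start.

Shape 3 is a open polyline drawn with `<polyline>`. Its stroke #0000ff means engrave at S181, F4651. After flipping Y the toolpath is (357.81,25.20) → (110.65,222.97) → (217.26,240.45) → (32.81,211.82) → (79.24,140.65) → (204.52,256.35).

Shape 4 is a rectangle drawn with `<path>`. Its stroke #0000ff means engrave at S181, F4651. After flipping Y the toolpath is (49.34,236.13) → (208.70,236.13) → (208.70,171.62) → (49.34,171.62) → (49.34,236.13), returning to the start.

G21
G90
G0 X121.42 Y192.87
M3 S181
G01 X171.75 Y192.87 F4651
G01 X171.75 Y165.47
G01 X121.42 Y165.47
G01 X121.42 Y192.87
M5
G0 X236.02 Y69.35
M3 S181
G01 X249.31 Y74.01 F4651
G01 X261.24 Y66.52
G01 X262.82 Y52.52
G01 X252.86 Y42.56
G01 X238.87 Y44.14
G01 X231.37 Y56.06
G01 X236.02 Y69.35
M5
G0 X357.81 Y25.20
M3 S181
G01 X110.65 Y222.97 F4651
G01 X217.26 Y240.45
G01 X32.81 Y211.82
G01 X79.24 Y140.65
G01 X204.52 Y256.35
M5
G0 X49.34 Y236.13
M3 S181
G01 X208.70 Y236.13 F4651
G01 X208.70 Y171.62
G01 X49.34 Y171.62
G01 X49.34 Y236.13
M5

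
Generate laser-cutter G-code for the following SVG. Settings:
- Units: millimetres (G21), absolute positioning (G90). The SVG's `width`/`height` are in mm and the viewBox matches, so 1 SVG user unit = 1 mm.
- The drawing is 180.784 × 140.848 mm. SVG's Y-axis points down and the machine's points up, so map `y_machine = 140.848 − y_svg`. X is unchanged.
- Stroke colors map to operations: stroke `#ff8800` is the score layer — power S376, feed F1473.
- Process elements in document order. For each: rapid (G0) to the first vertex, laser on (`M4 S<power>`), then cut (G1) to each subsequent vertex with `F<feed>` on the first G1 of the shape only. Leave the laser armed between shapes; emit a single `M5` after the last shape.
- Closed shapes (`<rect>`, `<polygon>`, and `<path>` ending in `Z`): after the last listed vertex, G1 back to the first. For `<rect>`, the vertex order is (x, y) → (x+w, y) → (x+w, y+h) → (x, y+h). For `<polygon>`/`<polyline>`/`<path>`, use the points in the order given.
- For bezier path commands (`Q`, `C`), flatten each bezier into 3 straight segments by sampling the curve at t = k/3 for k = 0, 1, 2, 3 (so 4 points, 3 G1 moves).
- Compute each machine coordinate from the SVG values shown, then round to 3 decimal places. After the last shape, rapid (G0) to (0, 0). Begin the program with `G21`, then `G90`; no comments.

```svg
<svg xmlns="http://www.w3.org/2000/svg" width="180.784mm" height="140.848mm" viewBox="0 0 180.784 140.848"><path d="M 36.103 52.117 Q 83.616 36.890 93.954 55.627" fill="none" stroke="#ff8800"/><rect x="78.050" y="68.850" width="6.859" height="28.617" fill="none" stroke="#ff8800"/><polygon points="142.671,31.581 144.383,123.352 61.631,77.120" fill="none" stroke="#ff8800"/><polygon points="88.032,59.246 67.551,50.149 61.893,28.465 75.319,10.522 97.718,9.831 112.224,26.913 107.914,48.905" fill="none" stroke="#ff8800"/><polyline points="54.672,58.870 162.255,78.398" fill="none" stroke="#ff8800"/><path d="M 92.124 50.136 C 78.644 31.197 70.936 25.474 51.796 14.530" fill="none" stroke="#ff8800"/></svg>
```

viewBox `0 0 180.784 140.848` with mm width/height → 1 unit = 1 mm. Flip: y_m = 140.848 − y_svg.

**Shape 1** — `<path>` quadratic bezier, stroke `#ff8800` → score (S376, F1473). Control points (SVG): P0=(36.103,52.117), P1=(83.616,36.890), P2=(93.954,55.627); sampled at t=k/3. Machine vertices: (36.103,88.731) → (63.648,95.109) → (82.931,93.939) → (93.954,85.221). Open path.

**Shape 2** — `<rect>` rectangle, stroke `#ff8800` → score (S376, F1473). Machine vertices: (78.050,71.998) → (84.909,71.998) → (84.909,43.381) → (78.050,43.381) → (78.050,71.998). Closed: final G1 returns to the first vertex.

**Shape 3** — `<polygon>` closed polygon, stroke `#ff8800` → score (S376, F1473). Machine vertices: (142.671,109.267) → (144.383,17.496) → (61.631,63.728) → (142.671,109.267). Closed: final G1 returns to the first vertex.

**Shape 4** — `<polygon>` regular polygon, stroke `#ff8800` → score (S376, F1473). Machine vertices: (88.032,81.602) → (67.551,90.699) → (61.893,112.383) → (75.319,130.326) → (97.718,131.017) → (112.224,113.935) → (107.914,91.943) → (88.032,81.602). Closed: final G1 returns to the first vertex.

**Shape 5** — `<polyline>` line segment, stroke `#ff8800` → score (S376, F1473). Machine vertices: (54.672,81.978) → (162.255,62.450). Open path.

**Shape 6** — `<path>` cubic bezier, stroke `#ff8800` → score (S376, F1473). Control points (SVG): P0=(92.124,50.136), P1=(78.644,31.197), P2=(70.936,25.474), P3=(51.796,14.530); sampled at t=k/3. Machine vertices: (92.124,90.712) → (79.931,105.929) → (67.763,116.431) → (51.796,126.318). Open path.

G21
G90
G0 X36.103 Y88.731
M4 S376
G1 X63.648 Y95.109 F1473
G1 X82.931 Y93.939
G1 X93.954 Y85.221
G0 X78.050 Y71.998
M4 S376
G1 X84.909 Y71.998 F1473
G1 X84.909 Y43.381
G1 X78.050 Y43.381
G1 X78.050 Y71.998
G0 X142.671 Y109.267
M4 S376
G1 X144.383 Y17.496 F1473
G1 X61.631 Y63.728
G1 X142.671 Y109.267
G0 X88.032 Y81.602
M4 S376
G1 X67.551 Y90.699 F1473
G1 X61.893 Y112.383
G1 X75.319 Y130.326
G1 X97.718 Y131.017
G1 X112.224 Y113.935
G1 X107.914 Y91.943
G1 X88.032 Y81.602
G0 X54.672 Y81.978
M4 S376
G1 X162.255 Y62.450 F1473
G0 X92.124 Y90.712
M4 S376
G1 X79.931 Y105.929 F1473
G1 X67.763 Y116.431
G1 X51.796 Y126.318
M5
G0 X0.000 Y0.000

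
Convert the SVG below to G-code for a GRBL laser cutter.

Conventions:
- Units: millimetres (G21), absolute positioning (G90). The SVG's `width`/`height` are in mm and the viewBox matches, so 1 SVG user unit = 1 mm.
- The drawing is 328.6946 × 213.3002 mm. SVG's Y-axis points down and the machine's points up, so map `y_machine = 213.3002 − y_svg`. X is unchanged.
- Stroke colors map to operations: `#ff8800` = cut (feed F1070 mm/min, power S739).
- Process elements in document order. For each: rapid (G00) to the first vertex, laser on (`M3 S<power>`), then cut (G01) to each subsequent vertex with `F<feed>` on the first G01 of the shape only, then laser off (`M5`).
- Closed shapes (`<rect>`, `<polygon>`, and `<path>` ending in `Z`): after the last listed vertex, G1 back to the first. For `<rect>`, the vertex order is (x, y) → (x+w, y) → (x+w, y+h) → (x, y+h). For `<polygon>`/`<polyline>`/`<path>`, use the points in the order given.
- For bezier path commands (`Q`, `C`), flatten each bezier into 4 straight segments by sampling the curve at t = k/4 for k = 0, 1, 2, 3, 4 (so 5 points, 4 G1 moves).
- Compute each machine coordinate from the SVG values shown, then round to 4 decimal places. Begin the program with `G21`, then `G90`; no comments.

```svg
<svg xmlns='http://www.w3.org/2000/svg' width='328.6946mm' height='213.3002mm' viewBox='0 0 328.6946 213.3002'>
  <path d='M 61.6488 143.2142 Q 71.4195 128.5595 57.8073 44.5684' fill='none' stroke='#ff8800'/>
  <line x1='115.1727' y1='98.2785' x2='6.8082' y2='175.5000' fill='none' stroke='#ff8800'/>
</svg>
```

G21
G90
G00 X61.6488 Y70.0860
M3 S739
G01 X65.0727 Y81.7469 F1070
G01 X65.5738 Y102.0748
G01 X63.1520 Y131.0698
G01 X57.8073 Y168.7318
M5
G00 X115.1727 Y115.0217
M3 S739
G01 X6.8082 Y37.8002 F1070
M5

Since the viewBox matches the mm dimensions, user units are millimetres directly. The only transform is the Y-flip y_m = 213.3002 − y_svg.

Shape 1 is a quadratic bezier drawn with `<path>`. Its stroke #ff8800 means cut at S739, F1070. After flipping Y the toolpath is (61.6488,70.0860) → (65.0727,81.7469) → (65.5738,102.0748) → (63.1520,131.0698) → (57.8073,168.7318).

Shape 2 is a line segment drawn with `<line>`. Its stroke #ff8800 means cut at S739, F1070. After flipping Y the toolpath is (115.1727,115.0217) → (6.8082,37.8002).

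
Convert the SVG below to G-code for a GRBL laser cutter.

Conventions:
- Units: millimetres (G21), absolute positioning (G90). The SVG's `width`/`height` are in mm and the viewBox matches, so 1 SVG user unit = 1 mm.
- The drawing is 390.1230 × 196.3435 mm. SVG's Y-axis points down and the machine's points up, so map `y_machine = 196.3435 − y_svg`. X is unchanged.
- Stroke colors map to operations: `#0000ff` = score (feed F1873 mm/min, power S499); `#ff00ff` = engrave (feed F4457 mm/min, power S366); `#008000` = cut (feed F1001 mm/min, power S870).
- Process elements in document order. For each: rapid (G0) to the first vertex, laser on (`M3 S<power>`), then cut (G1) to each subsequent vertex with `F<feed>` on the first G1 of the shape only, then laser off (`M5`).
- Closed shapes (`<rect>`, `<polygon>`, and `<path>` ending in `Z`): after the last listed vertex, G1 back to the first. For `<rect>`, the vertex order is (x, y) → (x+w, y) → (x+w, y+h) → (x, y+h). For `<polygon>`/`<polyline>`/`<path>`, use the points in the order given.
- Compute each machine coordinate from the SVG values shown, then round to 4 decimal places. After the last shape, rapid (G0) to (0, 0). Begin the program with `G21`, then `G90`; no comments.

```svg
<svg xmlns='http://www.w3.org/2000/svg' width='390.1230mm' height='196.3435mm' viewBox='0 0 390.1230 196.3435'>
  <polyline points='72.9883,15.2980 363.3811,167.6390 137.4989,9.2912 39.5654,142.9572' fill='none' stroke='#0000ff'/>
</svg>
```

G21
G90
G0 X72.9883 Y181.0455
M3 S499
G1 X363.3811 Y28.7045 F1873
G1 X137.4989 Y187.0523
G1 X39.5654 Y53.3863
M5
G0 X0.0000 Y0.0000

1 u = 1 mm; y_m = 196.3435 − y.

[1] `<polyline>` open polyline, #0000ff→score S499 F1873: (72.9883,181.0455) → (363.3811,28.7045) → (137.4989,187.0523) → (39.5654,53.3863)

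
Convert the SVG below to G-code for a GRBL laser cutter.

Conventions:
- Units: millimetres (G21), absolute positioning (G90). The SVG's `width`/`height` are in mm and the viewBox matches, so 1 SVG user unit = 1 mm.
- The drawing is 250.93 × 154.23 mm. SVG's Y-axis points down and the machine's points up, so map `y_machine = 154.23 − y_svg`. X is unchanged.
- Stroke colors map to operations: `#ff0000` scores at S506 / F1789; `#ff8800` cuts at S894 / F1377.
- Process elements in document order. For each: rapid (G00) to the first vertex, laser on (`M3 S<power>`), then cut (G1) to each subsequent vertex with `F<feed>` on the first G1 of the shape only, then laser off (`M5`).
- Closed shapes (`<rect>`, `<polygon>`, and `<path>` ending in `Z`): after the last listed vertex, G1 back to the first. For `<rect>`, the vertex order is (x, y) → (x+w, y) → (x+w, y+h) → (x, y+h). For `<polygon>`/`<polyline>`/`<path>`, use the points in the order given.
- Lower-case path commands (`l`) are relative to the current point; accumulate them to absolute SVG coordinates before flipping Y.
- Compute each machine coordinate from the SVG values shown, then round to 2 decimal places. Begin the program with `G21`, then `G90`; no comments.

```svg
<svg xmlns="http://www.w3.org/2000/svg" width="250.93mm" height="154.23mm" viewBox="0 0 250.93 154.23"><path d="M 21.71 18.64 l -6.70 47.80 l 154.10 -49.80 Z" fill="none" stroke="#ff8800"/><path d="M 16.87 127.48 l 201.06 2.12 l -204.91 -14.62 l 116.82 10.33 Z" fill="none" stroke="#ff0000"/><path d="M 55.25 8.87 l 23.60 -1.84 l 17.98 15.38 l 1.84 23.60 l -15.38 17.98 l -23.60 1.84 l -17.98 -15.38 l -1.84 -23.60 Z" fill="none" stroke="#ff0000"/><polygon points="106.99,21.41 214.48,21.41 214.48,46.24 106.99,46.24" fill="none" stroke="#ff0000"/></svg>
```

G21
G90
G00 X21.71 Y135.59
M3 S894
G1 X15.01 Y87.79 F1377
G1 X169.11 Y137.59
G1 X21.71 Y135.59
M5
G00 X16.87 Y26.75
M3 S506
G1 X217.93 Y24.63 F1789
G1 X13.02 Y39.25
G1 X129.84 Y28.92
G1 X16.87 Y26.75
M5
G00 X55.25 Y145.36
M3 S506
G1 X78.85 Y147.20 F1789
G1 X96.83 Y131.82
G1 X98.67 Y108.22
G1 X83.29 Y90.24
G1 X59.69 Y88.40
G1 X41.71 Y103.78
G1 X39.87 Y127.38
G1 X55.25 Y145.36
M5
G00 X106.99 Y132.82
M3 S506
G1 X214.48 Y132.82 F1789
G1 X214.48 Y107.99
G1 X106.99 Y107.99
G1 X106.99 Y132.82
M5

Since the viewBox matches the mm dimensions, user units are millimetres directly. The only transform is the Y-flip y_m = 154.23 − y_svg.

Shape 1 is a closed polygon drawn with `<path>`. Its stroke #ff8800 means cut at S894, F1377. After flipping Y the toolpath is (21.71,135.59) → (15.01,87.79) → (169.11,137.59) → (21.71,135.59), returning to the start.

Shape 2 is a closed polygon drawn with `<path>`. Its stroke #ff0000 means score at S506, F1789. After flipping Y the toolpath is (16.87,26.75) → (217.93,24.63) → (13.02,39.25) → (129.84,28.92) → (16.87,26.75), returning to the start.

Shape 3 is a regular polygon drawn with `<path>`. Its stroke #ff0000 means score at S506, F1789. After flipping Y the toolpath is (55.25,145.36) → (78.85,147.20) → (96.83,131.82) → (98.67,108.22) → (83.29,90.24) → (59.69,88.40) → (41.71,103.78) → (39.87,127.38) → (55.25,145.36), returning to the start.

Shape 4 is a rectangle drawn with `<polygon>`. Its stroke #ff0000 means score at S506, F1789. After flipping Y the toolpath is (106.99,132.82) → (214.48,132.82) → (214.48,107.99) → (106.99,107.99) → (106.99,132.82), returning to the start.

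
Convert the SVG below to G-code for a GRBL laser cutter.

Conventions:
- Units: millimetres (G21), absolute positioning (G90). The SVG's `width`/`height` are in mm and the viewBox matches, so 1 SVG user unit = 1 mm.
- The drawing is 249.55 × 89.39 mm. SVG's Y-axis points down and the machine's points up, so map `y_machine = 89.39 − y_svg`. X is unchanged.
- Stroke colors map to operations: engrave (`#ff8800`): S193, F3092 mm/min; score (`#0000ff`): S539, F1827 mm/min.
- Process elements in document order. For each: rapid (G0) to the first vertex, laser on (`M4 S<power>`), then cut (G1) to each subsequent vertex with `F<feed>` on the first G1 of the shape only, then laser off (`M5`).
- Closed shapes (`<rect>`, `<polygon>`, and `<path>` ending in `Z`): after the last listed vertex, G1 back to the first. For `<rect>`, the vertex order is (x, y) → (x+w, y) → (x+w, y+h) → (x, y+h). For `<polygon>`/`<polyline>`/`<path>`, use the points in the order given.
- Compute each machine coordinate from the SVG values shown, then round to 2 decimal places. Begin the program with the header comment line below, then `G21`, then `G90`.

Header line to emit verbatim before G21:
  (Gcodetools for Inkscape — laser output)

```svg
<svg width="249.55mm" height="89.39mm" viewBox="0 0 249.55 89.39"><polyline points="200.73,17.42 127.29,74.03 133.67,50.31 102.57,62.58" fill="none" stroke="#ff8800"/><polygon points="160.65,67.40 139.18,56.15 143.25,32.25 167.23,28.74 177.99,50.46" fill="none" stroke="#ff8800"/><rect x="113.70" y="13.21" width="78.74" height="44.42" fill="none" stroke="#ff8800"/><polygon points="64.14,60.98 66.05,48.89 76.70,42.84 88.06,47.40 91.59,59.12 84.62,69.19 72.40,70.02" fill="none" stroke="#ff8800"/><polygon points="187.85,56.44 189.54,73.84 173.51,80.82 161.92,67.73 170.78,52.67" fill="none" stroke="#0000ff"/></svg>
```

1 u = 1 mm; y_m = 89.39 − y.

[1] `<polyline>` open polyline, #ff8800→engrave S193 F3092: (200.73,71.97) → (127.29,15.36) → (133.67,39.08) → (102.57,26.81)

[2] `<polygon>` regular polygon, #ff8800→engrave S193 F3092: (160.65,21.99) → (139.18,33.24) → (143.25,57.14) → (167.23,60.65) → (177.99,38.93) → (160.65,21.99) (closed)

[3] `<rect>` rectangle, #ff8800→engrave S193 F3092: (113.70,76.18) → (192.44,76.18) → (192.44,31.76) → (113.70,31.76) → (113.70,76.18) (closed)

[4] `<polygon>` regular polygon, #ff8800→engrave S193 F3092: (64.14,28.41) → (66.05,40.50) → (76.70,46.55) → (88.06,41.99) → (91.59,30.27) → (84.62,20.20) → (72.40,19.37) → (64.14,28.41) (closed)

[5] `<polygon>` regular polygon, #0000ff→score S539 F1827: (187.85,32.95) → (189.54,15.55) → (173.51,8.57) → (161.92,21.66) → (170.78,36.72) → (187.85,32.95) (closed)

(Gcodetools for Inkscape — laser output)
G21
G90
G0 X200.73 Y71.97
M4 S193
G1 X127.29 Y15.36 F3092
G1 X133.67 Y39.08
G1 X102.57 Y26.81
M5
G0 X160.65 Y21.99
M4 S193
G1 X139.18 Y33.24 F3092
G1 X143.25 Y57.14
G1 X167.23 Y60.65
G1 X177.99 Y38.93
G1 X160.65 Y21.99
M5
G0 X113.70 Y76.18
M4 S193
G1 X192.44 Y76.18 F3092
G1 X192.44 Y31.76
G1 X113.70 Y31.76
G1 X113.70 Y76.18
M5
G0 X64.14 Y28.41
M4 S193
G1 X66.05 Y40.50 F3092
G1 X76.70 Y46.55
G1 X88.06 Y41.99
G1 X91.59 Y30.27
G1 X84.62 Y20.20
G1 X72.40 Y19.37
G1 X64.14 Y28.41
M5
G0 X187.85 Y32.95
M4 S539
G1 X189.54 Y15.55 F1827
G1 X173.51 Y8.57
G1 X161.92 Y21.66
G1 X170.78 Y36.72
G1 X187.85 Y32.95
M5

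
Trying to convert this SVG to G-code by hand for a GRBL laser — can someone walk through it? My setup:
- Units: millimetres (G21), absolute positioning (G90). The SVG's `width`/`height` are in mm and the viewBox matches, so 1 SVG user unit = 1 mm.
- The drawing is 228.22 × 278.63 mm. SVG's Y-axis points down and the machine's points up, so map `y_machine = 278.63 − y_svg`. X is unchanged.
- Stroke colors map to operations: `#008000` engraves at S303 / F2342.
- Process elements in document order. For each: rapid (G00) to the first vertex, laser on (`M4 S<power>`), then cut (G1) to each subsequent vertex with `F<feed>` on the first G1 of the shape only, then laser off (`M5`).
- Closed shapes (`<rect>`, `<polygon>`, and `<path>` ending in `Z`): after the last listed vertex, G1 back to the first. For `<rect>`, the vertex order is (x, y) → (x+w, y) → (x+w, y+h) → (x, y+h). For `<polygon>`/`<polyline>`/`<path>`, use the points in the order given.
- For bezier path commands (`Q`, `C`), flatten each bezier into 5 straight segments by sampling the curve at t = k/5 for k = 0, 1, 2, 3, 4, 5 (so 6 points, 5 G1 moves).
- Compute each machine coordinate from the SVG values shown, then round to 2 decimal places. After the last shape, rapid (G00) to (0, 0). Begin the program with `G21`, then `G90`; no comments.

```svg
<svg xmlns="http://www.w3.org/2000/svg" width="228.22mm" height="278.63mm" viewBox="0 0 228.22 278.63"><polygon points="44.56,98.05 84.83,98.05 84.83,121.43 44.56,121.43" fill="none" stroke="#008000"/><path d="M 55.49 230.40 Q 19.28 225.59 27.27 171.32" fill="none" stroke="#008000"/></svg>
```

G21
G90
G00 X44.56 Y180.58
M4 S303
G1 X84.83 Y180.58 F2342
G1 X84.83 Y157.20
G1 X44.56 Y157.20
G1 X44.56 Y180.58
M5
G00 X55.49 Y48.23
M4 S303
G1 X42.77 Y52.13 F2342
G1 X33.59 Y59.99
G1 X27.95 Y71.81
G1 X25.84 Y87.58
G1 X27.27 Y107.31
M5
G00 X0.00 Y0.00

1 u = 1 mm; y_m = 278.63 − y.

[1] `<polygon>` rectangle, #008000→engrave S303 F2342: (44.56,180.58) → (84.83,180.58) → (84.83,157.20) → (44.56,157.20) → (44.56,180.58) (closed)

[2] `<path>` quadratic bezier, #008000→engrave S303 F2342: (55.49,48.23) → (42.77,52.13) → (33.59,59.99) → (27.95,71.81) → (25.84,87.58) → (27.27,107.31)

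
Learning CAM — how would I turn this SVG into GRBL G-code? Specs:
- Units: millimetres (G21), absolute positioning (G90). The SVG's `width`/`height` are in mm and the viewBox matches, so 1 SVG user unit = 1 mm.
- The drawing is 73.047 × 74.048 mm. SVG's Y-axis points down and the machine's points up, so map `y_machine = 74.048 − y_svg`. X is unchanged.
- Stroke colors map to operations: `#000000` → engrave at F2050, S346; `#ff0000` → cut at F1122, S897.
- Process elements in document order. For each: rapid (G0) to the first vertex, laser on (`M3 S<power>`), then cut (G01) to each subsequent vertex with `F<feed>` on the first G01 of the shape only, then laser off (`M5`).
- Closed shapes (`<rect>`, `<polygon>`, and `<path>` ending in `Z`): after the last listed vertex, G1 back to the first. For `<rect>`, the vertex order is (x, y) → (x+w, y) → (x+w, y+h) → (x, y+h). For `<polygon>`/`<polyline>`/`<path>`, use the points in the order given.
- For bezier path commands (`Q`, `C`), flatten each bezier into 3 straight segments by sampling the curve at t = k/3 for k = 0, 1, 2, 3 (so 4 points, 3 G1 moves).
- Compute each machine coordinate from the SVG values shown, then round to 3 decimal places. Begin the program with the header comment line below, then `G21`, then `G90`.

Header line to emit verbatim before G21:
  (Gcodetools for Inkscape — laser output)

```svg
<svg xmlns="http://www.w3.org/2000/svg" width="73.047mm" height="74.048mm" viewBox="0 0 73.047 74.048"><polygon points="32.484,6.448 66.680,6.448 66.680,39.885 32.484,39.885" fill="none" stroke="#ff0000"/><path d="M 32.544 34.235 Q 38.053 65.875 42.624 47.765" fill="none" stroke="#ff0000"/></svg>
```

viewBox `0 0 73.047 74.048` with mm width/height → 1 unit = 1 mm. Flip: y_m = 74.048 − y_svg.

**Shape 1** — `<polygon>` rectangle, stroke `#ff0000` → cut (S897, F1122). Machine vertices: (32.484,67.600) → (66.680,67.600) → (66.680,34.163) → (32.484,34.163) → (32.484,67.600). Closed: final G1 returns to the first vertex.

**Shape 2** — `<path>` quadratic bezier, stroke `#ff0000` → cut (S897, F1122). Control points (SVG): P0=(32.544,34.235), P1=(38.053,65.875), P2=(42.624,47.765); sampled at t=k/3. Machine vertices: (32.544,39.813) → (36.112,24.247) → (39.472,19.737) → (42.624,26.283). Open path.

(Gcodetools for Inkscape — laser output)
G21
G90
G0 X32.484 Y67.600
M3 S897
G01 X66.680 Y67.600 F1122
G01 X66.680 Y34.163
G01 X32.484 Y34.163
G01 X32.484 Y67.600
M5
G0 X32.544 Y39.813
M3 S897
G01 X36.112 Y24.247 F1122
G01 X39.472 Y19.737
G01 X42.624 Y26.283
M5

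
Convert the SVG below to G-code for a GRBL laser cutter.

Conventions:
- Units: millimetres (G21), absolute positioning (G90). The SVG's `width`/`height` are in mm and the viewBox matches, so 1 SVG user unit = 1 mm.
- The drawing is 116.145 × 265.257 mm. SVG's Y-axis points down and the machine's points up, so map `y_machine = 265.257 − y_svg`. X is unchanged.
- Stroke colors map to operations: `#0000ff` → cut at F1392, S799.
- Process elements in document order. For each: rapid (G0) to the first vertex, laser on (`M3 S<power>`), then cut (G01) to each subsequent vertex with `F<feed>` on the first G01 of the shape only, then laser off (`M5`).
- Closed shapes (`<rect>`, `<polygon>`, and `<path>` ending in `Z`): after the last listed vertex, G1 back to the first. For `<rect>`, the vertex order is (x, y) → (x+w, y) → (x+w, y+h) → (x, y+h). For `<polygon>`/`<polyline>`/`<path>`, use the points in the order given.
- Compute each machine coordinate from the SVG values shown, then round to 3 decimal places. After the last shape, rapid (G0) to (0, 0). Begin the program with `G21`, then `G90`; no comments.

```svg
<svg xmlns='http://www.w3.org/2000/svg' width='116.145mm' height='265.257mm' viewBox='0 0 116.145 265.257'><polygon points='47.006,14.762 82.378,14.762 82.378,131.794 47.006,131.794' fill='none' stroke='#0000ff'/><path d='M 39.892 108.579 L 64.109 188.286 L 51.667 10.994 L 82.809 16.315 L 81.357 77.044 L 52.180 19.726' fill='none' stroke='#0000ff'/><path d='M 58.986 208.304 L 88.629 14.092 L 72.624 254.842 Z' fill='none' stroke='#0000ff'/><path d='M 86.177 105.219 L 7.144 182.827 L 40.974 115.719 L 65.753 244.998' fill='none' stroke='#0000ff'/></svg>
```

G21
G90
G0 X47.006 Y250.495
M3 S799
G01 X82.378 Y250.495 F1392
G01 X82.378 Y133.463
G01 X47.006 Y133.463
G01 X47.006 Y250.495
M5
G0 X39.892 Y156.678
M3 S799
G01 X64.109 Y76.971 F1392
G01 X51.667 Y254.263
G01 X82.809 Y248.942
G01 X81.357 Y188.213
G01 X52.180 Y245.531
M5
G0 X58.986 Y56.953
M3 S799
G01 X88.629 Y251.165 F1392
G01 X72.624 Y10.415
G01 X58.986 Y56.953
M5
G0 X86.177 Y160.038
M3 S799
G01 X7.144 Y82.430 F1392
G01 X40.974 Y149.538
G01 X65.753 Y20.259
M5
G0 X0.000 Y0.000

viewBox `0 0 116.145 265.257` with mm width/height → 1 unit = 1 mm. Flip: y_m = 265.257 − y_svg.

**Shape 1** — `<polygon>` rectangle, stroke `#0000ff` → cut (S799, F1392). Machine vertices: (47.006,250.495) → (82.378,250.495) → (82.378,133.463) → (47.006,133.463) → (47.006,250.495). Closed: final G1 returns to the first vertex.

**Shape 2** — `<path>` open polyline, stroke `#0000ff` → cut (S799, F1392). Machine vertices: (39.892,156.678) → (64.109,76.971) → (51.667,254.263) → (82.809,248.942) → (81.357,188.213) → (52.180,245.531). Open path.

**Shape 3** — `<path>` closed polygon, stroke `#0000ff` → cut (S799, F1392). Machine vertices: (58.986,56.953) → (88.629,251.165) → (72.624,10.415) → (58.986,56.953). Closed: final G1 returns to the first vertex.

**Shape 4** — `<path>` open polyline, stroke `#0000ff` → cut (S799, F1392). Machine vertices: (86.177,160.038) → (7.144,82.430) → (40.974,149.538) → (65.753,20.259). Open path.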